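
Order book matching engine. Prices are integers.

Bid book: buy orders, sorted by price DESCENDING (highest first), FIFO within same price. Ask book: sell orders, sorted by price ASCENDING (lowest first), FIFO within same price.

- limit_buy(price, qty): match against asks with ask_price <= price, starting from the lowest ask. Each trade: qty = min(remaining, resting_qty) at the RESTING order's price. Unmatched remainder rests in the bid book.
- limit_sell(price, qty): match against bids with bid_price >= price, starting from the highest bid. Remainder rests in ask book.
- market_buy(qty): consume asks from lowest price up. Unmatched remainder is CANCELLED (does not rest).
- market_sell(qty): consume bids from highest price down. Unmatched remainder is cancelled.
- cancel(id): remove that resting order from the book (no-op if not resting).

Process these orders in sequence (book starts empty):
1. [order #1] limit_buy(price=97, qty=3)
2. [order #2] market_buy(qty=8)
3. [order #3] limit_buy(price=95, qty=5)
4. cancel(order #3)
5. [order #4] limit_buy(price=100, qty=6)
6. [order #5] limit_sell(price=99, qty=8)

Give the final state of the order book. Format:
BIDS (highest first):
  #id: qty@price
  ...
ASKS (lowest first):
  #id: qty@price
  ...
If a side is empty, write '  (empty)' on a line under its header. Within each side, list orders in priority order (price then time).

Answer: BIDS (highest first):
  #1: 3@97
ASKS (lowest first):
  #5: 2@99

Derivation:
After op 1 [order #1] limit_buy(price=97, qty=3): fills=none; bids=[#1:3@97] asks=[-]
After op 2 [order #2] market_buy(qty=8): fills=none; bids=[#1:3@97] asks=[-]
After op 3 [order #3] limit_buy(price=95, qty=5): fills=none; bids=[#1:3@97 #3:5@95] asks=[-]
After op 4 cancel(order #3): fills=none; bids=[#1:3@97] asks=[-]
After op 5 [order #4] limit_buy(price=100, qty=6): fills=none; bids=[#4:6@100 #1:3@97] asks=[-]
After op 6 [order #5] limit_sell(price=99, qty=8): fills=#4x#5:6@100; bids=[#1:3@97] asks=[#5:2@99]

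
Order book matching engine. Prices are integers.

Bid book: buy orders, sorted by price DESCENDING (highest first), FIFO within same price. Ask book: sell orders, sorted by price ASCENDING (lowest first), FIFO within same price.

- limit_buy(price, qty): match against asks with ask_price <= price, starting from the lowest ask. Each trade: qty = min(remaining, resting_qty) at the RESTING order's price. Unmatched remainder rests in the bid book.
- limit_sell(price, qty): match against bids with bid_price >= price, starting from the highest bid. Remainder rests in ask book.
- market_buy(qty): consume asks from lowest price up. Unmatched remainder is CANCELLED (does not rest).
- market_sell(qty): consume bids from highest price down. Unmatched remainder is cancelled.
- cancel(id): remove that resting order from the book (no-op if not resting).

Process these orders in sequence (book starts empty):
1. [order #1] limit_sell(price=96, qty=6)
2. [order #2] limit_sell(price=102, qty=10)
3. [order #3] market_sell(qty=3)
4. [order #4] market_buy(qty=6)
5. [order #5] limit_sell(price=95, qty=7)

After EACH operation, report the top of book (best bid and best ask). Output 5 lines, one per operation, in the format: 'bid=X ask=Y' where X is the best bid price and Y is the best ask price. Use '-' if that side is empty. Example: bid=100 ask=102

Answer: bid=- ask=96
bid=- ask=96
bid=- ask=96
bid=- ask=102
bid=- ask=95

Derivation:
After op 1 [order #1] limit_sell(price=96, qty=6): fills=none; bids=[-] asks=[#1:6@96]
After op 2 [order #2] limit_sell(price=102, qty=10): fills=none; bids=[-] asks=[#1:6@96 #2:10@102]
After op 3 [order #3] market_sell(qty=3): fills=none; bids=[-] asks=[#1:6@96 #2:10@102]
After op 4 [order #4] market_buy(qty=6): fills=#4x#1:6@96; bids=[-] asks=[#2:10@102]
After op 5 [order #5] limit_sell(price=95, qty=7): fills=none; bids=[-] asks=[#5:7@95 #2:10@102]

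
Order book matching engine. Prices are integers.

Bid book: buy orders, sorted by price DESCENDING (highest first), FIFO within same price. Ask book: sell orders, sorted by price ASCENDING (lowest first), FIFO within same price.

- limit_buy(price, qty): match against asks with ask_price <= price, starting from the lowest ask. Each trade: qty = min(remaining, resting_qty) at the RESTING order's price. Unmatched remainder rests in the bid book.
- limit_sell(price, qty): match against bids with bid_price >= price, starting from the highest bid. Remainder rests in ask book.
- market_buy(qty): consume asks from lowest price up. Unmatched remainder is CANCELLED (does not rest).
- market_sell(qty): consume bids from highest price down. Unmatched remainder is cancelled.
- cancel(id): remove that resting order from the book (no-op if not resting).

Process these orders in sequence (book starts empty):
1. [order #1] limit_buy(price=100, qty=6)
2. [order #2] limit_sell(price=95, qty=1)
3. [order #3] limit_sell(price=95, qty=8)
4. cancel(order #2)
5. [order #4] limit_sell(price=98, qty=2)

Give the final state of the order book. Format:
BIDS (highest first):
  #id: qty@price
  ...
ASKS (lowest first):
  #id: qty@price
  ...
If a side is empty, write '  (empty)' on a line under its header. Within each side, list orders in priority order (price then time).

After op 1 [order #1] limit_buy(price=100, qty=6): fills=none; bids=[#1:6@100] asks=[-]
After op 2 [order #2] limit_sell(price=95, qty=1): fills=#1x#2:1@100; bids=[#1:5@100] asks=[-]
After op 3 [order #3] limit_sell(price=95, qty=8): fills=#1x#3:5@100; bids=[-] asks=[#3:3@95]
After op 4 cancel(order #2): fills=none; bids=[-] asks=[#3:3@95]
After op 5 [order #4] limit_sell(price=98, qty=2): fills=none; bids=[-] asks=[#3:3@95 #4:2@98]

Answer: BIDS (highest first):
  (empty)
ASKS (lowest first):
  #3: 3@95
  #4: 2@98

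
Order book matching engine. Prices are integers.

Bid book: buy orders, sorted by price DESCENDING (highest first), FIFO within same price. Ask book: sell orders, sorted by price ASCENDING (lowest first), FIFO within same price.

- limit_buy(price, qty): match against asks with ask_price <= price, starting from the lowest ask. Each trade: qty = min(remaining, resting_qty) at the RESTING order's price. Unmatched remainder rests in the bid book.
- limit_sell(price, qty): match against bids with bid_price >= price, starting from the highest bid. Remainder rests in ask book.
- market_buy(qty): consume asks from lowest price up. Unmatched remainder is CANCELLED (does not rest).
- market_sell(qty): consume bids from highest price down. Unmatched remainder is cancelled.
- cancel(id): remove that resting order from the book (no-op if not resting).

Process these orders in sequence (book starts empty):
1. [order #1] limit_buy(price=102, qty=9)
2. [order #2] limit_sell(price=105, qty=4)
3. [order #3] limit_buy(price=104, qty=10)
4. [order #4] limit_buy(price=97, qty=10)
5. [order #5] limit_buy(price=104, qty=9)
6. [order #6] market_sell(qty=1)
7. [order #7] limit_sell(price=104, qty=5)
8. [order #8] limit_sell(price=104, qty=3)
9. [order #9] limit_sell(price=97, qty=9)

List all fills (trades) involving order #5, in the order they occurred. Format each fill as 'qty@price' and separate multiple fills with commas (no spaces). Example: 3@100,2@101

After op 1 [order #1] limit_buy(price=102, qty=9): fills=none; bids=[#1:9@102] asks=[-]
After op 2 [order #2] limit_sell(price=105, qty=4): fills=none; bids=[#1:9@102] asks=[#2:4@105]
After op 3 [order #3] limit_buy(price=104, qty=10): fills=none; bids=[#3:10@104 #1:9@102] asks=[#2:4@105]
After op 4 [order #4] limit_buy(price=97, qty=10): fills=none; bids=[#3:10@104 #1:9@102 #4:10@97] asks=[#2:4@105]
After op 5 [order #5] limit_buy(price=104, qty=9): fills=none; bids=[#3:10@104 #5:9@104 #1:9@102 #4:10@97] asks=[#2:4@105]
After op 6 [order #6] market_sell(qty=1): fills=#3x#6:1@104; bids=[#3:9@104 #5:9@104 #1:9@102 #4:10@97] asks=[#2:4@105]
After op 7 [order #7] limit_sell(price=104, qty=5): fills=#3x#7:5@104; bids=[#3:4@104 #5:9@104 #1:9@102 #4:10@97] asks=[#2:4@105]
After op 8 [order #8] limit_sell(price=104, qty=3): fills=#3x#8:3@104; bids=[#3:1@104 #5:9@104 #1:9@102 #4:10@97] asks=[#2:4@105]
After op 9 [order #9] limit_sell(price=97, qty=9): fills=#3x#9:1@104 #5x#9:8@104; bids=[#5:1@104 #1:9@102 #4:10@97] asks=[#2:4@105]

Answer: 8@104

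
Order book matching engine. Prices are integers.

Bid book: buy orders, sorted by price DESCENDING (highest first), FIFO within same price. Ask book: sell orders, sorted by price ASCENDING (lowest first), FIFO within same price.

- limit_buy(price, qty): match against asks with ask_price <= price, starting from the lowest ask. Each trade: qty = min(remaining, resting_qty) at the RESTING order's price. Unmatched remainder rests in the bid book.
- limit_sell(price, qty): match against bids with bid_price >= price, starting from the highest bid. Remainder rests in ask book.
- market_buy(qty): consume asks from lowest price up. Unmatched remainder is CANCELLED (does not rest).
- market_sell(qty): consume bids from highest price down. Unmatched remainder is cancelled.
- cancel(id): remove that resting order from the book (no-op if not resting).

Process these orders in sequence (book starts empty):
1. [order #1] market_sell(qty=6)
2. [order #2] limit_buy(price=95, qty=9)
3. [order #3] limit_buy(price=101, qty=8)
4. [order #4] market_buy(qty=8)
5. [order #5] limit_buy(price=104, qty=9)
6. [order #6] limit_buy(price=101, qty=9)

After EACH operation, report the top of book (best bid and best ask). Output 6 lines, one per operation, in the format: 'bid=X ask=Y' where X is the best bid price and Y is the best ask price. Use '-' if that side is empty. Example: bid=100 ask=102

After op 1 [order #1] market_sell(qty=6): fills=none; bids=[-] asks=[-]
After op 2 [order #2] limit_buy(price=95, qty=9): fills=none; bids=[#2:9@95] asks=[-]
After op 3 [order #3] limit_buy(price=101, qty=8): fills=none; bids=[#3:8@101 #2:9@95] asks=[-]
After op 4 [order #4] market_buy(qty=8): fills=none; bids=[#3:8@101 #2:9@95] asks=[-]
After op 5 [order #5] limit_buy(price=104, qty=9): fills=none; bids=[#5:9@104 #3:8@101 #2:9@95] asks=[-]
After op 6 [order #6] limit_buy(price=101, qty=9): fills=none; bids=[#5:9@104 #3:8@101 #6:9@101 #2:9@95] asks=[-]

Answer: bid=- ask=-
bid=95 ask=-
bid=101 ask=-
bid=101 ask=-
bid=104 ask=-
bid=104 ask=-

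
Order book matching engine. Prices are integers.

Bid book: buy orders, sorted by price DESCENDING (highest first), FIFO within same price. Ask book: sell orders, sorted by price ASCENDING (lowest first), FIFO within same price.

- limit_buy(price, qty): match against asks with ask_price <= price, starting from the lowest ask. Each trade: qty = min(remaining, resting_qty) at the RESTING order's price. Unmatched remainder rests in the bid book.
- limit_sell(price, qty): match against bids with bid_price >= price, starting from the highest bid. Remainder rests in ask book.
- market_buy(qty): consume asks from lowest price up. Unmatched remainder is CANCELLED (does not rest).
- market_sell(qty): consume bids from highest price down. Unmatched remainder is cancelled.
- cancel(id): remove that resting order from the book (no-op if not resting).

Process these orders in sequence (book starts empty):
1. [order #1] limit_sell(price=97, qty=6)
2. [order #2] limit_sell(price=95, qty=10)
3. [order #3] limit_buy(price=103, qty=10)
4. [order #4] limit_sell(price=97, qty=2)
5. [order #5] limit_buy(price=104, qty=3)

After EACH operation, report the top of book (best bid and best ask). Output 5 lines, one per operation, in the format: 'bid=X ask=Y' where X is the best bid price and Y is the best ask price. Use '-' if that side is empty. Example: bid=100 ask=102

Answer: bid=- ask=97
bid=- ask=95
bid=- ask=97
bid=- ask=97
bid=- ask=97

Derivation:
After op 1 [order #1] limit_sell(price=97, qty=6): fills=none; bids=[-] asks=[#1:6@97]
After op 2 [order #2] limit_sell(price=95, qty=10): fills=none; bids=[-] asks=[#2:10@95 #1:6@97]
After op 3 [order #3] limit_buy(price=103, qty=10): fills=#3x#2:10@95; bids=[-] asks=[#1:6@97]
After op 4 [order #4] limit_sell(price=97, qty=2): fills=none; bids=[-] asks=[#1:6@97 #4:2@97]
After op 5 [order #5] limit_buy(price=104, qty=3): fills=#5x#1:3@97; bids=[-] asks=[#1:3@97 #4:2@97]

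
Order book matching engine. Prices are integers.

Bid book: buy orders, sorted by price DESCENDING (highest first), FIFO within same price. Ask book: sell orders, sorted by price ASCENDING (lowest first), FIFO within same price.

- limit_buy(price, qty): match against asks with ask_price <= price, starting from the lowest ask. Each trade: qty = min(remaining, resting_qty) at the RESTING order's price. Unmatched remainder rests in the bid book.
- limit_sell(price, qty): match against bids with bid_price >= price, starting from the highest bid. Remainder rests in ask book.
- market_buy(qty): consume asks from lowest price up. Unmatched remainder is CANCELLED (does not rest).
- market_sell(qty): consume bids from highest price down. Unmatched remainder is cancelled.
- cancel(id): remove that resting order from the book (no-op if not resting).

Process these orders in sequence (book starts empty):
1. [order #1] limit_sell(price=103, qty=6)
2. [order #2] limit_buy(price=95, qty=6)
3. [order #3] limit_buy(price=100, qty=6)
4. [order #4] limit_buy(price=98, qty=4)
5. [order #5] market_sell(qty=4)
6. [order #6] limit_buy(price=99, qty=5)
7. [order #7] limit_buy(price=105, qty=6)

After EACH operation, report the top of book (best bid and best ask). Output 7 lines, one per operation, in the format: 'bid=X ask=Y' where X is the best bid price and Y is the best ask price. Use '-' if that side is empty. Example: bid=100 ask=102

After op 1 [order #1] limit_sell(price=103, qty=6): fills=none; bids=[-] asks=[#1:6@103]
After op 2 [order #2] limit_buy(price=95, qty=6): fills=none; bids=[#2:6@95] asks=[#1:6@103]
After op 3 [order #3] limit_buy(price=100, qty=6): fills=none; bids=[#3:6@100 #2:6@95] asks=[#1:6@103]
After op 4 [order #4] limit_buy(price=98, qty=4): fills=none; bids=[#3:6@100 #4:4@98 #2:6@95] asks=[#1:6@103]
After op 5 [order #5] market_sell(qty=4): fills=#3x#5:4@100; bids=[#3:2@100 #4:4@98 #2:6@95] asks=[#1:6@103]
After op 6 [order #6] limit_buy(price=99, qty=5): fills=none; bids=[#3:2@100 #6:5@99 #4:4@98 #2:6@95] asks=[#1:6@103]
After op 7 [order #7] limit_buy(price=105, qty=6): fills=#7x#1:6@103; bids=[#3:2@100 #6:5@99 #4:4@98 #2:6@95] asks=[-]

Answer: bid=- ask=103
bid=95 ask=103
bid=100 ask=103
bid=100 ask=103
bid=100 ask=103
bid=100 ask=103
bid=100 ask=-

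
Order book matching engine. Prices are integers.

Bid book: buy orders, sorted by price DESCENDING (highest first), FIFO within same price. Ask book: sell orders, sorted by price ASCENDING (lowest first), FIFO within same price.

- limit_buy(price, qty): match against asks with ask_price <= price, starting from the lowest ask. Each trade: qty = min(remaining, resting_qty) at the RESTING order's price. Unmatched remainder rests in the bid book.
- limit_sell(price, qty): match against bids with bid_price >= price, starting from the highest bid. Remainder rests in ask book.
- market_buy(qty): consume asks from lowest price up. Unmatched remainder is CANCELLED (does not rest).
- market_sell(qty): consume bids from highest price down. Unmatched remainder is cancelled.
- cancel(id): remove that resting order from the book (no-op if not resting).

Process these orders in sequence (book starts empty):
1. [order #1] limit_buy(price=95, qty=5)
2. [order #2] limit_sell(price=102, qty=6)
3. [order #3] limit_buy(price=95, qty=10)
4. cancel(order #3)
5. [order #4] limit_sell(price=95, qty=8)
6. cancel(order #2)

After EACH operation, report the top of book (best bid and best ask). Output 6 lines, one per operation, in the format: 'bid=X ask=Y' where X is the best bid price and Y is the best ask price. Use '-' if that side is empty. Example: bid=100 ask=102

Answer: bid=95 ask=-
bid=95 ask=102
bid=95 ask=102
bid=95 ask=102
bid=- ask=95
bid=- ask=95

Derivation:
After op 1 [order #1] limit_buy(price=95, qty=5): fills=none; bids=[#1:5@95] asks=[-]
After op 2 [order #2] limit_sell(price=102, qty=6): fills=none; bids=[#1:5@95] asks=[#2:6@102]
After op 3 [order #3] limit_buy(price=95, qty=10): fills=none; bids=[#1:5@95 #3:10@95] asks=[#2:6@102]
After op 4 cancel(order #3): fills=none; bids=[#1:5@95] asks=[#2:6@102]
After op 5 [order #4] limit_sell(price=95, qty=8): fills=#1x#4:5@95; bids=[-] asks=[#4:3@95 #2:6@102]
After op 6 cancel(order #2): fills=none; bids=[-] asks=[#4:3@95]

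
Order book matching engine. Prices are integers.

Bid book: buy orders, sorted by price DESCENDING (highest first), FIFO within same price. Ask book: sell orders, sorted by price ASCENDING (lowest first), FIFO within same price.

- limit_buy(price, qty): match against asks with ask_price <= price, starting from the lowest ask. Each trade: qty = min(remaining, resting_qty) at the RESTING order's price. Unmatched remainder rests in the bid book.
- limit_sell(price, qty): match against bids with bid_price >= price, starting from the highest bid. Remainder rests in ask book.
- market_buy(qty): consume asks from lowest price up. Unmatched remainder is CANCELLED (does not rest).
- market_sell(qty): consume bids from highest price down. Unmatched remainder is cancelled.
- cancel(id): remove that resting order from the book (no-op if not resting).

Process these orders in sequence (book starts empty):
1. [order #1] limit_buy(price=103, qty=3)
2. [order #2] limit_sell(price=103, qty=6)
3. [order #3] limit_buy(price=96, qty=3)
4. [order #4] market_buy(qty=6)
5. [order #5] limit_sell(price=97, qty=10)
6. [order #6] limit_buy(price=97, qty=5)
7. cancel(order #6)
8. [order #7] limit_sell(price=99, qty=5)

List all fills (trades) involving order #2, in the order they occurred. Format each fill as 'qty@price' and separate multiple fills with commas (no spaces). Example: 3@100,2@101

After op 1 [order #1] limit_buy(price=103, qty=3): fills=none; bids=[#1:3@103] asks=[-]
After op 2 [order #2] limit_sell(price=103, qty=6): fills=#1x#2:3@103; bids=[-] asks=[#2:3@103]
After op 3 [order #3] limit_buy(price=96, qty=3): fills=none; bids=[#3:3@96] asks=[#2:3@103]
After op 4 [order #4] market_buy(qty=6): fills=#4x#2:3@103; bids=[#3:3@96] asks=[-]
After op 5 [order #5] limit_sell(price=97, qty=10): fills=none; bids=[#3:3@96] asks=[#5:10@97]
After op 6 [order #6] limit_buy(price=97, qty=5): fills=#6x#5:5@97; bids=[#3:3@96] asks=[#5:5@97]
After op 7 cancel(order #6): fills=none; bids=[#3:3@96] asks=[#5:5@97]
After op 8 [order #7] limit_sell(price=99, qty=5): fills=none; bids=[#3:3@96] asks=[#5:5@97 #7:5@99]

Answer: 3@103,3@103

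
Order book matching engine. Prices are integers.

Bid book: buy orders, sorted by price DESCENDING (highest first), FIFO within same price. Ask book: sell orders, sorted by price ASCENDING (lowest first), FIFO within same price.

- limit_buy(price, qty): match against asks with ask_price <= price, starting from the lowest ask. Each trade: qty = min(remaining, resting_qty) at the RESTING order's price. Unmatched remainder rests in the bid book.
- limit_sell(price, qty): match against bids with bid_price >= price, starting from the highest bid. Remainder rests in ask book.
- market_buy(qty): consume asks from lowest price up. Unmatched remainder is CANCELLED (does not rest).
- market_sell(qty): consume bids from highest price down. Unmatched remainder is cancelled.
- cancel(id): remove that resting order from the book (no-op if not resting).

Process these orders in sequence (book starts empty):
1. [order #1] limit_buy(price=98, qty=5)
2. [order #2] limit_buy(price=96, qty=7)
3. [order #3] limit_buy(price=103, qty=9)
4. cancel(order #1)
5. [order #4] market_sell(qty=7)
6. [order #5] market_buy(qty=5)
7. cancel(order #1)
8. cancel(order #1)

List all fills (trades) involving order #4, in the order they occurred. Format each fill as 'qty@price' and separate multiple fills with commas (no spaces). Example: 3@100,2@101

Answer: 7@103

Derivation:
After op 1 [order #1] limit_buy(price=98, qty=5): fills=none; bids=[#1:5@98] asks=[-]
After op 2 [order #2] limit_buy(price=96, qty=7): fills=none; bids=[#1:5@98 #2:7@96] asks=[-]
After op 3 [order #3] limit_buy(price=103, qty=9): fills=none; bids=[#3:9@103 #1:5@98 #2:7@96] asks=[-]
After op 4 cancel(order #1): fills=none; bids=[#3:9@103 #2:7@96] asks=[-]
After op 5 [order #4] market_sell(qty=7): fills=#3x#4:7@103; bids=[#3:2@103 #2:7@96] asks=[-]
After op 6 [order #5] market_buy(qty=5): fills=none; bids=[#3:2@103 #2:7@96] asks=[-]
After op 7 cancel(order #1): fills=none; bids=[#3:2@103 #2:7@96] asks=[-]
After op 8 cancel(order #1): fills=none; bids=[#3:2@103 #2:7@96] asks=[-]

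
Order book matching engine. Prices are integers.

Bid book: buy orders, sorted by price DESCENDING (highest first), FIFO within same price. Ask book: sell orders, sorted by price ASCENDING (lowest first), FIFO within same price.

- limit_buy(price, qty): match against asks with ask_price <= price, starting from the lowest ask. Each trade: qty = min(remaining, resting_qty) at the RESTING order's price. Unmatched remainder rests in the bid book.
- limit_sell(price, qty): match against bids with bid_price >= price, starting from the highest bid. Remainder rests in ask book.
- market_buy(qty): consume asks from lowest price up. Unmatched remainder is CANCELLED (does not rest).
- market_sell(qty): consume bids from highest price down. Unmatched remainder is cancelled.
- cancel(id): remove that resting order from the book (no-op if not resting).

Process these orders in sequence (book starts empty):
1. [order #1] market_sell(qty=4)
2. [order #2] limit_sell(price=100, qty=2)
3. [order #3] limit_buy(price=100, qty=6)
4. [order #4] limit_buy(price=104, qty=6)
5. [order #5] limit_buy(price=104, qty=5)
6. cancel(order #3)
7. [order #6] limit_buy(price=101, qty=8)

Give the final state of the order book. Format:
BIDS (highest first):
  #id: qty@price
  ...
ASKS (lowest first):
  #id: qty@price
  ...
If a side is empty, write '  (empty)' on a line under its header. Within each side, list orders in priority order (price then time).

Answer: BIDS (highest first):
  #4: 6@104
  #5: 5@104
  #6: 8@101
ASKS (lowest first):
  (empty)

Derivation:
After op 1 [order #1] market_sell(qty=4): fills=none; bids=[-] asks=[-]
After op 2 [order #2] limit_sell(price=100, qty=2): fills=none; bids=[-] asks=[#2:2@100]
After op 3 [order #3] limit_buy(price=100, qty=6): fills=#3x#2:2@100; bids=[#3:4@100] asks=[-]
After op 4 [order #4] limit_buy(price=104, qty=6): fills=none; bids=[#4:6@104 #3:4@100] asks=[-]
After op 5 [order #5] limit_buy(price=104, qty=5): fills=none; bids=[#4:6@104 #5:5@104 #3:4@100] asks=[-]
After op 6 cancel(order #3): fills=none; bids=[#4:6@104 #5:5@104] asks=[-]
After op 7 [order #6] limit_buy(price=101, qty=8): fills=none; bids=[#4:6@104 #5:5@104 #6:8@101] asks=[-]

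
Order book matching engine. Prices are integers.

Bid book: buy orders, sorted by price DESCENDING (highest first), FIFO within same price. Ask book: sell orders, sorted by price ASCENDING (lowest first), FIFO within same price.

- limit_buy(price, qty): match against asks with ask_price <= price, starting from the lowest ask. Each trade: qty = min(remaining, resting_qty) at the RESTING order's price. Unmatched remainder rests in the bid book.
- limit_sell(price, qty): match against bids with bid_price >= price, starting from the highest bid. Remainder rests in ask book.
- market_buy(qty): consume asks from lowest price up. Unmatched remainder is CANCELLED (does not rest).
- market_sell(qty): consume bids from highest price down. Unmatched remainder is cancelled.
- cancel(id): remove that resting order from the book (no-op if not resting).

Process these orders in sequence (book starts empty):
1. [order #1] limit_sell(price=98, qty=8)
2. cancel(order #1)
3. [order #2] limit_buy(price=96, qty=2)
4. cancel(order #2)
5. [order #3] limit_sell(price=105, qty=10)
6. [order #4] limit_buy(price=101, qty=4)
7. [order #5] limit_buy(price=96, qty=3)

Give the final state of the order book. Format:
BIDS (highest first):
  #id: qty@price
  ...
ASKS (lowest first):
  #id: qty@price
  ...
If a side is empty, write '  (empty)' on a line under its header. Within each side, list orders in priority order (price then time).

Answer: BIDS (highest first):
  #4: 4@101
  #5: 3@96
ASKS (lowest first):
  #3: 10@105

Derivation:
After op 1 [order #1] limit_sell(price=98, qty=8): fills=none; bids=[-] asks=[#1:8@98]
After op 2 cancel(order #1): fills=none; bids=[-] asks=[-]
After op 3 [order #2] limit_buy(price=96, qty=2): fills=none; bids=[#2:2@96] asks=[-]
After op 4 cancel(order #2): fills=none; bids=[-] asks=[-]
After op 5 [order #3] limit_sell(price=105, qty=10): fills=none; bids=[-] asks=[#3:10@105]
After op 6 [order #4] limit_buy(price=101, qty=4): fills=none; bids=[#4:4@101] asks=[#3:10@105]
After op 7 [order #5] limit_buy(price=96, qty=3): fills=none; bids=[#4:4@101 #5:3@96] asks=[#3:10@105]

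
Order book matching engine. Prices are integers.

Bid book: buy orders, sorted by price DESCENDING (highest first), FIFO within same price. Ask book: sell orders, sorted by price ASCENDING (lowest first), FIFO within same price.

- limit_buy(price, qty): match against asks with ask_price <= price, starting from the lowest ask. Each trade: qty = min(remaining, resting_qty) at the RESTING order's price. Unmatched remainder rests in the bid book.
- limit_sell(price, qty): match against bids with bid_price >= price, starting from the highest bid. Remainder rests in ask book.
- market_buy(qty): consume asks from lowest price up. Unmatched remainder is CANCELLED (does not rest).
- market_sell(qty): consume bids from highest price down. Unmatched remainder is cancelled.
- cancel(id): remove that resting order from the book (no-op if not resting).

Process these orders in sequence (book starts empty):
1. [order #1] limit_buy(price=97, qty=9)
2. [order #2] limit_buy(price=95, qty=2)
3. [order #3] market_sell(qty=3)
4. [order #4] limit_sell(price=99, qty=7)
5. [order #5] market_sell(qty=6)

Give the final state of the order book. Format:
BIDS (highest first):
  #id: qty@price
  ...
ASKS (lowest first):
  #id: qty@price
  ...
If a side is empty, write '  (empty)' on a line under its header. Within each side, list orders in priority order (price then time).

After op 1 [order #1] limit_buy(price=97, qty=9): fills=none; bids=[#1:9@97] asks=[-]
After op 2 [order #2] limit_buy(price=95, qty=2): fills=none; bids=[#1:9@97 #2:2@95] asks=[-]
After op 3 [order #3] market_sell(qty=3): fills=#1x#3:3@97; bids=[#1:6@97 #2:2@95] asks=[-]
After op 4 [order #4] limit_sell(price=99, qty=7): fills=none; bids=[#1:6@97 #2:2@95] asks=[#4:7@99]
After op 5 [order #5] market_sell(qty=6): fills=#1x#5:6@97; bids=[#2:2@95] asks=[#4:7@99]

Answer: BIDS (highest first):
  #2: 2@95
ASKS (lowest first):
  #4: 7@99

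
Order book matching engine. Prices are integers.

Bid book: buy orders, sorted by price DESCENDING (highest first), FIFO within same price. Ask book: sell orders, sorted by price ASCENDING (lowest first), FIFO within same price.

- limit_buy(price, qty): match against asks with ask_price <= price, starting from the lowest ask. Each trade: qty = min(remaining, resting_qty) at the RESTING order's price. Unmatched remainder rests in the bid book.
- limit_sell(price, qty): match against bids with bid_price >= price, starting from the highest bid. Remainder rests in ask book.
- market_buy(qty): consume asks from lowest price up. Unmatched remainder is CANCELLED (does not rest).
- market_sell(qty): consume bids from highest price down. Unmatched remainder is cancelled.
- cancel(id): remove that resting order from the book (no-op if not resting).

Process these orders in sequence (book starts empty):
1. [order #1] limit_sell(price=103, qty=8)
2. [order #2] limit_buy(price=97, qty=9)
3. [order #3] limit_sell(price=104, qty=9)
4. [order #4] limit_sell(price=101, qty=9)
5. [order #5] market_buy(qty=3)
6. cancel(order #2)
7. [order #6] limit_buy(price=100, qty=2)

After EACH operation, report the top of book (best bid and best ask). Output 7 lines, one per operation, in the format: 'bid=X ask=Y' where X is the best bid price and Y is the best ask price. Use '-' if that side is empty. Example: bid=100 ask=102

Answer: bid=- ask=103
bid=97 ask=103
bid=97 ask=103
bid=97 ask=101
bid=97 ask=101
bid=- ask=101
bid=100 ask=101

Derivation:
After op 1 [order #1] limit_sell(price=103, qty=8): fills=none; bids=[-] asks=[#1:8@103]
After op 2 [order #2] limit_buy(price=97, qty=9): fills=none; bids=[#2:9@97] asks=[#1:8@103]
After op 3 [order #3] limit_sell(price=104, qty=9): fills=none; bids=[#2:9@97] asks=[#1:8@103 #3:9@104]
After op 4 [order #4] limit_sell(price=101, qty=9): fills=none; bids=[#2:9@97] asks=[#4:9@101 #1:8@103 #3:9@104]
After op 5 [order #5] market_buy(qty=3): fills=#5x#4:3@101; bids=[#2:9@97] asks=[#4:6@101 #1:8@103 #3:9@104]
After op 6 cancel(order #2): fills=none; bids=[-] asks=[#4:6@101 #1:8@103 #3:9@104]
After op 7 [order #6] limit_buy(price=100, qty=2): fills=none; bids=[#6:2@100] asks=[#4:6@101 #1:8@103 #3:9@104]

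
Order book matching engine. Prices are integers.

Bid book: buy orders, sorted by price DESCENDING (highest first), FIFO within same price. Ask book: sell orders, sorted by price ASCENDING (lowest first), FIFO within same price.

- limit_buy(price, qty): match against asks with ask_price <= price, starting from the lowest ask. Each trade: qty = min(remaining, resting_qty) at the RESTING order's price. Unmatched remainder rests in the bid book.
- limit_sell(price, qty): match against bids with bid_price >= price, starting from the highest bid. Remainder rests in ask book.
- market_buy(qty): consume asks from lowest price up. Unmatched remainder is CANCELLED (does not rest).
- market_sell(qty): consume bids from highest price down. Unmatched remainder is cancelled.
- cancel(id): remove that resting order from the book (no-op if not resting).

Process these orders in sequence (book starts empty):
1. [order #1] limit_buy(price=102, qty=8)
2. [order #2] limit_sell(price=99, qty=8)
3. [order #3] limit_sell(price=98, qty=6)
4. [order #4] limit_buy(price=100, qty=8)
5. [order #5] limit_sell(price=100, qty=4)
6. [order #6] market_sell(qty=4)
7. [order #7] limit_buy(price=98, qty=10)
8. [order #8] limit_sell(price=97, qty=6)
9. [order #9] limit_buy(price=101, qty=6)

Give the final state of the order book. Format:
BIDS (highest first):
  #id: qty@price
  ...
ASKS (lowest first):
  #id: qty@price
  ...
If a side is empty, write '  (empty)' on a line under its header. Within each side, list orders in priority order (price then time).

After op 1 [order #1] limit_buy(price=102, qty=8): fills=none; bids=[#1:8@102] asks=[-]
After op 2 [order #2] limit_sell(price=99, qty=8): fills=#1x#2:8@102; bids=[-] asks=[-]
After op 3 [order #3] limit_sell(price=98, qty=6): fills=none; bids=[-] asks=[#3:6@98]
After op 4 [order #4] limit_buy(price=100, qty=8): fills=#4x#3:6@98; bids=[#4:2@100] asks=[-]
After op 5 [order #5] limit_sell(price=100, qty=4): fills=#4x#5:2@100; bids=[-] asks=[#5:2@100]
After op 6 [order #6] market_sell(qty=4): fills=none; bids=[-] asks=[#5:2@100]
After op 7 [order #7] limit_buy(price=98, qty=10): fills=none; bids=[#7:10@98] asks=[#5:2@100]
After op 8 [order #8] limit_sell(price=97, qty=6): fills=#7x#8:6@98; bids=[#7:4@98] asks=[#5:2@100]
After op 9 [order #9] limit_buy(price=101, qty=6): fills=#9x#5:2@100; bids=[#9:4@101 #7:4@98] asks=[-]

Answer: BIDS (highest first):
  #9: 4@101
  #7: 4@98
ASKS (lowest first):
  (empty)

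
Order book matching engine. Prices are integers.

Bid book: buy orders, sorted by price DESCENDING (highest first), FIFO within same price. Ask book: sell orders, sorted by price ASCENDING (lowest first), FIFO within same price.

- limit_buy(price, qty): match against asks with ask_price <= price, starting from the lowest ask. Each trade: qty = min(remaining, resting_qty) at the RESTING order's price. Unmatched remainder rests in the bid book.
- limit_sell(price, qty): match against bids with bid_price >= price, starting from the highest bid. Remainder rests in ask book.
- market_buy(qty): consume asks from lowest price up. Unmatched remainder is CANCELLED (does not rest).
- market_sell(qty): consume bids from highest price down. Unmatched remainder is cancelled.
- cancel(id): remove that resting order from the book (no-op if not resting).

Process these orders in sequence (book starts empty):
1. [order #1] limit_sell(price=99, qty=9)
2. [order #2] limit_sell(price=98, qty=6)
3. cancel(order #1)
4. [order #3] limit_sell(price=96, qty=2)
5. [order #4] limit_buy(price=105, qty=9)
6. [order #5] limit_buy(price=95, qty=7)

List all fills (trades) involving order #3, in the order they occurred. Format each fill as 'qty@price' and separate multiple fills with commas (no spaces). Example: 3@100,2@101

After op 1 [order #1] limit_sell(price=99, qty=9): fills=none; bids=[-] asks=[#1:9@99]
After op 2 [order #2] limit_sell(price=98, qty=6): fills=none; bids=[-] asks=[#2:6@98 #1:9@99]
After op 3 cancel(order #1): fills=none; bids=[-] asks=[#2:6@98]
After op 4 [order #3] limit_sell(price=96, qty=2): fills=none; bids=[-] asks=[#3:2@96 #2:6@98]
After op 5 [order #4] limit_buy(price=105, qty=9): fills=#4x#3:2@96 #4x#2:6@98; bids=[#4:1@105] asks=[-]
After op 6 [order #5] limit_buy(price=95, qty=7): fills=none; bids=[#4:1@105 #5:7@95] asks=[-]

Answer: 2@96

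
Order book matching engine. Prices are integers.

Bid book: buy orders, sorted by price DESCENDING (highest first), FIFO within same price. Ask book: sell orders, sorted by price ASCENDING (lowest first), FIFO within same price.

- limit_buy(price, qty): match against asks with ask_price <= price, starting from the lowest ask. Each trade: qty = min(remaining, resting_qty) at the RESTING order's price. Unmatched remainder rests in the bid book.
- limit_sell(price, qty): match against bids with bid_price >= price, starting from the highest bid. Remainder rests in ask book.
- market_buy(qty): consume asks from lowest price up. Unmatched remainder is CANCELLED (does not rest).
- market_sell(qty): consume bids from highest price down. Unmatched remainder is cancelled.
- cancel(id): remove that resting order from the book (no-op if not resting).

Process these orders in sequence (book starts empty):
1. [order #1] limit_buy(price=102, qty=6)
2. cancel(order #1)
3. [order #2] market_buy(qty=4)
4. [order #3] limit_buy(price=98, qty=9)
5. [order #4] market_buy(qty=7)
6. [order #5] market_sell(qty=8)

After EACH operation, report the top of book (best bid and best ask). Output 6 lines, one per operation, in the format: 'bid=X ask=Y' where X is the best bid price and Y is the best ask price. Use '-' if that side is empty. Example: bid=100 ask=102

Answer: bid=102 ask=-
bid=- ask=-
bid=- ask=-
bid=98 ask=-
bid=98 ask=-
bid=98 ask=-

Derivation:
After op 1 [order #1] limit_buy(price=102, qty=6): fills=none; bids=[#1:6@102] asks=[-]
After op 2 cancel(order #1): fills=none; bids=[-] asks=[-]
After op 3 [order #2] market_buy(qty=4): fills=none; bids=[-] asks=[-]
After op 4 [order #3] limit_buy(price=98, qty=9): fills=none; bids=[#3:9@98] asks=[-]
After op 5 [order #4] market_buy(qty=7): fills=none; bids=[#3:9@98] asks=[-]
After op 6 [order #5] market_sell(qty=8): fills=#3x#5:8@98; bids=[#3:1@98] asks=[-]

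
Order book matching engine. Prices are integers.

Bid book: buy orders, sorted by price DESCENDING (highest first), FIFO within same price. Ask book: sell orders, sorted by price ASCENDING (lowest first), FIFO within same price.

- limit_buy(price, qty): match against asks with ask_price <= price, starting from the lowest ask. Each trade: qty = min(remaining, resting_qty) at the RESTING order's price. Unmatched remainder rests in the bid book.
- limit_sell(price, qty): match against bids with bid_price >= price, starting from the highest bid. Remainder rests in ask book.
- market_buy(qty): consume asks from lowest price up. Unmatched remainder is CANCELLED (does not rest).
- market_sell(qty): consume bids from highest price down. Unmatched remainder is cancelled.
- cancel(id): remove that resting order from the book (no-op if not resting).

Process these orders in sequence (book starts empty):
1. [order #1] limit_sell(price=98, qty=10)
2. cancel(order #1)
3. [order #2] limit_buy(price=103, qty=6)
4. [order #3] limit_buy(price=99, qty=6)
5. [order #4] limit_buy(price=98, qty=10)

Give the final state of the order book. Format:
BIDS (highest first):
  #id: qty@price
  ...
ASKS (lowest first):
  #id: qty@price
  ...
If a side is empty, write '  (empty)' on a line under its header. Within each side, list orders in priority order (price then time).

After op 1 [order #1] limit_sell(price=98, qty=10): fills=none; bids=[-] asks=[#1:10@98]
After op 2 cancel(order #1): fills=none; bids=[-] asks=[-]
After op 3 [order #2] limit_buy(price=103, qty=6): fills=none; bids=[#2:6@103] asks=[-]
After op 4 [order #3] limit_buy(price=99, qty=6): fills=none; bids=[#2:6@103 #3:6@99] asks=[-]
After op 5 [order #4] limit_buy(price=98, qty=10): fills=none; bids=[#2:6@103 #3:6@99 #4:10@98] asks=[-]

Answer: BIDS (highest first):
  #2: 6@103
  #3: 6@99
  #4: 10@98
ASKS (lowest first):
  (empty)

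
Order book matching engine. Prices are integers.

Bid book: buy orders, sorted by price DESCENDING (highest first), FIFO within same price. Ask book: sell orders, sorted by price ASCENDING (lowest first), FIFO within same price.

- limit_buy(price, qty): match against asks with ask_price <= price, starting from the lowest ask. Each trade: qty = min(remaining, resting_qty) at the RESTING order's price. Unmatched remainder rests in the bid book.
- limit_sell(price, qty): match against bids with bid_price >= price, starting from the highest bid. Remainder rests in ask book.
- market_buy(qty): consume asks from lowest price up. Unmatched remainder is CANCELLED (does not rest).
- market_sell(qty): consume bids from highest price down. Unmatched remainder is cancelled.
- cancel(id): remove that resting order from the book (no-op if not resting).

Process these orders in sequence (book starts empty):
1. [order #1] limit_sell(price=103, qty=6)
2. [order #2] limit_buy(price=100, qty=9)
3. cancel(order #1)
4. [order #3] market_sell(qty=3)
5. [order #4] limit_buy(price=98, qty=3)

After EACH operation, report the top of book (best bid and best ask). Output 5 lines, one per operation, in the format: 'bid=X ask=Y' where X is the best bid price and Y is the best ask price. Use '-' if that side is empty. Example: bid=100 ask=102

After op 1 [order #1] limit_sell(price=103, qty=6): fills=none; bids=[-] asks=[#1:6@103]
After op 2 [order #2] limit_buy(price=100, qty=9): fills=none; bids=[#2:9@100] asks=[#1:6@103]
After op 3 cancel(order #1): fills=none; bids=[#2:9@100] asks=[-]
After op 4 [order #3] market_sell(qty=3): fills=#2x#3:3@100; bids=[#2:6@100] asks=[-]
After op 5 [order #4] limit_buy(price=98, qty=3): fills=none; bids=[#2:6@100 #4:3@98] asks=[-]

Answer: bid=- ask=103
bid=100 ask=103
bid=100 ask=-
bid=100 ask=-
bid=100 ask=-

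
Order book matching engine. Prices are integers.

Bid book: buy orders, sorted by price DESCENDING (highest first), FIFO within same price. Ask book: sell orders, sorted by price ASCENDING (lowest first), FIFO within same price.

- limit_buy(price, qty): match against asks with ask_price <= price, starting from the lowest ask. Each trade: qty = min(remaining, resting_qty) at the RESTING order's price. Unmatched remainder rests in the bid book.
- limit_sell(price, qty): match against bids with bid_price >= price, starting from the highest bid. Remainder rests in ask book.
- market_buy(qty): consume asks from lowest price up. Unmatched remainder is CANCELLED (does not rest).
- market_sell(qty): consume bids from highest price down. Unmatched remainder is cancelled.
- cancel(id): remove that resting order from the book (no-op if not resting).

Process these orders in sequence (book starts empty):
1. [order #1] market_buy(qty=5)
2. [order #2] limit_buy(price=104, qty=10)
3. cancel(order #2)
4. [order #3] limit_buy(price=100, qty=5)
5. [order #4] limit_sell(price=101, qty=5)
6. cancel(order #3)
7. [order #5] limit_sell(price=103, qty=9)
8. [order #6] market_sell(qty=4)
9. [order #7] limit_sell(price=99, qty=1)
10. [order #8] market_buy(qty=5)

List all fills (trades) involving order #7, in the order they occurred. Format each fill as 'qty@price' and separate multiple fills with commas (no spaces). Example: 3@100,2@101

After op 1 [order #1] market_buy(qty=5): fills=none; bids=[-] asks=[-]
After op 2 [order #2] limit_buy(price=104, qty=10): fills=none; bids=[#2:10@104] asks=[-]
After op 3 cancel(order #2): fills=none; bids=[-] asks=[-]
After op 4 [order #3] limit_buy(price=100, qty=5): fills=none; bids=[#3:5@100] asks=[-]
After op 5 [order #4] limit_sell(price=101, qty=5): fills=none; bids=[#3:5@100] asks=[#4:5@101]
After op 6 cancel(order #3): fills=none; bids=[-] asks=[#4:5@101]
After op 7 [order #5] limit_sell(price=103, qty=9): fills=none; bids=[-] asks=[#4:5@101 #5:9@103]
After op 8 [order #6] market_sell(qty=4): fills=none; bids=[-] asks=[#4:5@101 #5:9@103]
After op 9 [order #7] limit_sell(price=99, qty=1): fills=none; bids=[-] asks=[#7:1@99 #4:5@101 #5:9@103]
After op 10 [order #8] market_buy(qty=5): fills=#8x#7:1@99 #8x#4:4@101; bids=[-] asks=[#4:1@101 #5:9@103]

Answer: 1@99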